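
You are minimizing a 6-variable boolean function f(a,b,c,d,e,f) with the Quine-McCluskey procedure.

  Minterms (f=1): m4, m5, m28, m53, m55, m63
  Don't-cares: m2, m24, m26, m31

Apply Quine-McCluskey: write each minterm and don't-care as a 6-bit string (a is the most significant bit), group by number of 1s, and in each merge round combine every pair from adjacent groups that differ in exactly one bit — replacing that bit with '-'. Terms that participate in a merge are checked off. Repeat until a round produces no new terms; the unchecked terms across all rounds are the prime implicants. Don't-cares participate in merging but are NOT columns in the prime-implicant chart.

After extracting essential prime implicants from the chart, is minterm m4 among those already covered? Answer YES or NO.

YES

Round 0: 000010 000100✓ 000101✓ 011000✓ 011010✓ 011100✓ 011111✓ 110101✓ 110111✓ 111111✓
Round 1: -11111 00010- 011-00 0110-0 11-111 1101-1
PIs = {-11111, 000010, 00010-, 011-00, 0110-0, 11-111, 1101-1}
Coverage chart:
  m4: 00010- ←essential
  m5: 00010- ←essential
  m28: 011-00 ←essential
  m53: 1101-1 ←essential
  m55: 11-111,1101-1
  m63: -11111,11-111
Essential: 00010-, 011-00, 1101-1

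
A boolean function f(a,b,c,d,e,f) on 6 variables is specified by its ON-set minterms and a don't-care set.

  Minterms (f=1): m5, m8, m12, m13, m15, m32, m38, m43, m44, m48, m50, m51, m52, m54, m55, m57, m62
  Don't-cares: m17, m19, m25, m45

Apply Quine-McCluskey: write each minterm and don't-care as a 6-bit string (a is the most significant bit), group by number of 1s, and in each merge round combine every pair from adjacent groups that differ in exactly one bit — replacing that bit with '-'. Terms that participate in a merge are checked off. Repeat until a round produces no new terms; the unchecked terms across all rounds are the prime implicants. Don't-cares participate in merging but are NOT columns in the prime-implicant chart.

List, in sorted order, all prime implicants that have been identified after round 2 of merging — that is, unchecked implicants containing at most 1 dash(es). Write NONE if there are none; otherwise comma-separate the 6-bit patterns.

[col 0] 000101*, 001000*, 001100*, 001101*, 001111*, 010001*, 010011*, 011001*, 100000*, 100110*, 101011, 101100*, 101101*, 110000*, 110010*, 110011*, 110100*, 110110*, 110111*, 111001*, 111110*
[col 1] -01100*, -01101*, -10011, -11001, 00-101, 001-00, 0011-1, 00110-*, 01-001, 0100-1, 1-0000, 1-0110, 10110-*, 11-110, 110-00*, 110-10*, 110-11*, 1100-0*, 11001-*, 1101-0*, 11011-*
[col 2] -0110-, 110--0, 110-1-
Prime implicants: -0110-, -10011, -11001, 00-101, 001-00, 0011-1, 01-001, 0100-1, 1-0000, 1-0110, 101011, 11-110, 110--0, 110-1-

-10011, -11001, 00-101, 001-00, 0011-1, 01-001, 0100-1, 1-0000, 1-0110, 101011, 11-110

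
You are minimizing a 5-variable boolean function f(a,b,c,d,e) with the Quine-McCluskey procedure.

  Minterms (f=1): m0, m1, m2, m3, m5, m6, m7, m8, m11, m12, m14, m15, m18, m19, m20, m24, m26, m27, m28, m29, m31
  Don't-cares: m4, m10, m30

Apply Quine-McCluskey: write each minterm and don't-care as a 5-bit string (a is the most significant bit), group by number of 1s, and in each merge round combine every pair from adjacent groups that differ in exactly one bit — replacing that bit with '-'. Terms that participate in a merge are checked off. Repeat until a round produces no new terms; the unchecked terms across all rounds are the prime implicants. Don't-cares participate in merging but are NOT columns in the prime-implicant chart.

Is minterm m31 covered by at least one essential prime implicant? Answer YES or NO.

YES

[col 0] 00000*, 00001*, 00010*, 00011*, 00100*, 00101*, 00110*, 00111*, 01000*, 01010*, 01011*, 01100*, 01110*, 01111*, 10010*, 10011*, 10100*, 11000*, 11010*, 11011*, 11100*, 11101*, 11110*, 11111*
[col 1] -0010*, -0011*, -0100*, -1000*, -1010*, -1011*, -1100*, -1110*, -1111*, 0-000*, 0-010*, 0-011*, 0-100*, 0-110*, 0-111*, 00-00*, 00-01*, 00-10*, 00-11*, 000-0*, 000-1*, 0000-*, 0001-*, 001-0*, 001-1*, 0010-*, 0011-*, 01-00*, 01-10*, 01-11*, 010-0*, 0101-*, 011-0*, 0111-*, 1-010*, 1-011*, 1-100*, 1001-*, 11-00*, 11-10*, 11-11*, 110-0*, 1101-*, 111-0*, 111-1*, 1110-*, 1111-*
[col 2] --010*, --011*, --100, -001-*, -1-00*, -1-10*, -1-11*, -10-0*, -101-*, -11-0*, -111-*, 0--00*, 0--10*, 0--11*, 0-0-0*, 0-01-*, 0-1-0*, 0-11-*, 00--0*, 00--1*, 00-0-*, 00-1-*, 000--*, 001--*, 01--0*, 01-1-*, 1-01-*, 11--0*, 11-1-*, 111--
[col 3] --01-, -1--0, -1-1-, 0---0, 0--1-, 00---
Prime implicants: --01-, --100, -1--0, -1-1-, 0---0, 0--1-, 00---, 111--
PI chart (minterm → PIs covering it):
  0 | 0---0,00---
  1 | 00---  (sole → essential)
  2 | --01-,0---0,0--1-,00---
  3 | --01-,0--1-,00---
  5 | 00---  (sole → essential)
  6 | 0---0,0--1-,00---
  7 | 0--1-,00---
  8 | -1--0,0---0
  11 | --01-,-1-1-,0--1-
  12 | --100,-1--0,0---0
  14 | -1--0,-1-1-,0---0,0--1-
  15 | -1-1-,0--1-
  18 | --01-  (sole → essential)
  19 | --01-  (sole → essential)
  20 | --100  (sole → essential)
  24 | -1--0  (sole → essential)
  26 | --01-,-1--0,-1-1-
  27 | --01-,-1-1-
  28 | --100,-1--0,111--
  29 | 111--  (sole → essential)
  31 | -1-1-,111--
Essential prime implicants: --01-, --100, -1--0, 00---, 111--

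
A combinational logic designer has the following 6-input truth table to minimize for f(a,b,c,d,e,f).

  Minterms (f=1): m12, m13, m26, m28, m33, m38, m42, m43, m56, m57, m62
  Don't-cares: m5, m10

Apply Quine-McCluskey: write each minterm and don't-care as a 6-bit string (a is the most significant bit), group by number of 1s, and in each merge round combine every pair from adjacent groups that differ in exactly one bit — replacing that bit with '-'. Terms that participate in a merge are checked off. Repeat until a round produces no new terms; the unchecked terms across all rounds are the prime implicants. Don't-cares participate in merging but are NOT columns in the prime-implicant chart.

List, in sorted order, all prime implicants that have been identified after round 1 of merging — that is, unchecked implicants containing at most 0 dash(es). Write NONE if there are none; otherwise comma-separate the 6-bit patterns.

100001, 100110, 111110

[col 0] 000101*, 001010*, 001100*, 001101*, 011010*, 011100*, 100001, 100110, 101010*, 101011*, 111000*, 111001*, 111110
[col 1] -01010, 0-1010, 0-1100, 00-101, 00110-, 10101-, 11100-
Prime implicants: -01010, 0-1010, 0-1100, 00-101, 00110-, 100001, 100110, 10101-, 11100-, 111110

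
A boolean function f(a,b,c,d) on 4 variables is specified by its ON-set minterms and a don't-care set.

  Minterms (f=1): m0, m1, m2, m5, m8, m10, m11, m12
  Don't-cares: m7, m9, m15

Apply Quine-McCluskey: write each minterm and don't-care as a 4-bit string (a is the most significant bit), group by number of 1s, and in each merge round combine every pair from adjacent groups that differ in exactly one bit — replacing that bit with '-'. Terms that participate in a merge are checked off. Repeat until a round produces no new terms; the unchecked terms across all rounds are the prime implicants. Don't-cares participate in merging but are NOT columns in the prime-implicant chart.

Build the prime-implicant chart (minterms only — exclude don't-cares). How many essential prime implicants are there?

2

Round 0: 0000✓ 0001✓ 0010✓ 0101✓ 0111✓ 1000✓ 1001✓ 1010✓ 1011✓ 1100✓ 1111✓
Round 1: -000✓ -001✓ -010✓ -111 0-01 00-0✓ 000-✓ 01-1 1-00 1-11 10-0✓ 10-1✓ 100-✓ 101-✓
Round 2: -0-0 -00- 10--
PIs = {-0-0, -00-, -111, 0-01, 01-1, 1-00, 1-11, 10--}
Coverage chart:
  m0: -0-0,-00-
  m1: -00-,0-01
  m2: -0-0 ←essential
  m5: 0-01,01-1
  m8: -0-0,-00-,1-00,10--
  m10: -0-0,10--
  m11: 1-11,10--
  m12: 1-00 ←essential
Essential: -0-0, 1-00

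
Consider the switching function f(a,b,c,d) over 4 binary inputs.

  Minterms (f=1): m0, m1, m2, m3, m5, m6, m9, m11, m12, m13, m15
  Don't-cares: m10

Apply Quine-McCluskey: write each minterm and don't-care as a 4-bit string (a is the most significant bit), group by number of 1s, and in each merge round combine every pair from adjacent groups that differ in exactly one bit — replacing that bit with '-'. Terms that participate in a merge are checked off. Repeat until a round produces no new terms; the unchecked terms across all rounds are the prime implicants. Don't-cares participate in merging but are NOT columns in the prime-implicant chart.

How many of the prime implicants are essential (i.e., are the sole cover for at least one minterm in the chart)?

5

[col 0] 0000*, 0001*, 0010*, 0011*, 0101*, 0110*, 1001*, 1010*, 1011*, 1100*, 1101*, 1111*
[col 1] -001*, -010*, -011*, -101*, 0-01*, 0-10, 00-0*, 00-1*, 000-*, 001-*, 1-01*, 1-11*, 10-1*, 101-*, 11-1*, 110-
[col 2] --01, -0-1, -01-, 00--, 1--1
Prime implicants: --01, -0-1, -01-, 0-10, 00--, 1--1, 110-
PI chart (minterm → PIs covering it):
  0 | 00--  (sole → essential)
  1 | --01,-0-1,00--
  2 | -01-,0-10,00--
  3 | -0-1,-01-,00--
  5 | --01  (sole → essential)
  6 | 0-10  (sole → essential)
  9 | --01,-0-1,1--1
  11 | -0-1,-01-,1--1
  12 | 110-  (sole → essential)
  13 | --01,1--1,110-
  15 | 1--1  (sole → essential)
Essential prime implicants: --01, 0-10, 00--, 1--1, 110-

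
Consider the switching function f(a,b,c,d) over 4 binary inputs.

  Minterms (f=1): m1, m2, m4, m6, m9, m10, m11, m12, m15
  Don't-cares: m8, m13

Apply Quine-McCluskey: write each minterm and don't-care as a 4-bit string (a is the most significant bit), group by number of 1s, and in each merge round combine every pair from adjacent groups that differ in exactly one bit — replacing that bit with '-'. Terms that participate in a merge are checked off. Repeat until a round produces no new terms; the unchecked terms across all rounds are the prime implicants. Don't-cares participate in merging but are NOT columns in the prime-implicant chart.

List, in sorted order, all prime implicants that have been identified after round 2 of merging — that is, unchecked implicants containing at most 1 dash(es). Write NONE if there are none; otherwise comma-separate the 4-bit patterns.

-001, -010, -100, 0-10, 01-0

size-2^0 implicants → 0001(✓)  0010(✓)  0100(✓)  0110(✓)  1000(✓)  1001(✓)  1010(✓)  1011(✓)  1100(✓)  1101(✓)  1111(✓)
size-2^1 implicants → -001  -010  -100  0-10  01-0  1-00(✓)  1-01(✓)  1-11(✓)  10-0(✓)  10-1(✓)  100-(✓)  101-(✓)  11-1(✓)  110-(✓)
size-2^2 implicants → 1--1  1-0-  10--
Unchecked terms (primes): -001, -010, -100, 0-10, 01-0, 1--1, 1-0-, 10--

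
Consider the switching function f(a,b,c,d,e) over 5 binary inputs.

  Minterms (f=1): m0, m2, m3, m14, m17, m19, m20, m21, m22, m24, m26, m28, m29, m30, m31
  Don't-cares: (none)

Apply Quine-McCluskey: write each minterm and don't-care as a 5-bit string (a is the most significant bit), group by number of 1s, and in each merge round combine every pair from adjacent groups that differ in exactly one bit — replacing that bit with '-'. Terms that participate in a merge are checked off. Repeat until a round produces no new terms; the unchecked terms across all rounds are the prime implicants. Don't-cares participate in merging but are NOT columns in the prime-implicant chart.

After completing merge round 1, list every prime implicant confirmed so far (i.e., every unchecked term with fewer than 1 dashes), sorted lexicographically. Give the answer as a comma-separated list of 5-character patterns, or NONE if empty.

NONE

Round 0: 00000✓ 00010✓ 00011✓ 01110✓ 10001✓ 10011✓ 10100✓ 10101✓ 10110✓ 11000✓ 11010✓ 11100✓ 11101✓ 11110✓ 11111✓
Round 1: -0011 -1110 000-0 0001- 1-100✓ 1-101✓ 1-110✓ 10-01 100-1 101-0✓ 1010-✓ 11-00✓ 11-10✓ 110-0✓ 111-0✓ 111-1✓ 1110-✓ 1111-✓
Round 2: 1-1-0 1-10- 11--0 111--
PIs = {-0011, -1110, 000-0, 0001-, 1-1-0, 1-10-, 10-01, 100-1, 11--0, 111--}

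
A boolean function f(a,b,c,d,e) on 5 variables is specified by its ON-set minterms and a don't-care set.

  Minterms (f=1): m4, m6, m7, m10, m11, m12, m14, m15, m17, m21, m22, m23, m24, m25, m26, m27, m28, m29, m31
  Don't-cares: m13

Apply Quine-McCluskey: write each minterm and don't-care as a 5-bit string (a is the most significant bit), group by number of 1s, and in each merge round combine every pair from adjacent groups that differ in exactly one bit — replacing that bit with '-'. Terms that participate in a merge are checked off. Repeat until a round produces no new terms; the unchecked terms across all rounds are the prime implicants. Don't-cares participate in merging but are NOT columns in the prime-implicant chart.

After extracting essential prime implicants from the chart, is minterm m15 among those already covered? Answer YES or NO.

NO

Round 0: 00100✓ 00110✓ 00111✓ 01010✓ 01011✓ 01100✓ 01101✓ 01110✓ 01111✓ 10001✓ 10101✓ 10110✓ 10111✓ 11000✓ 11001✓ 11010✓ 11011✓ 11100✓ 11101✓ 11111✓
Round 1: -0110✓ -0111✓ -1010✓ -1011✓ -1100✓ -1101✓ -1111✓ 0-100✓ 0-110✓ 0-111✓ 001-0✓ 0011-✓ 01-10✓ 01-11✓ 0101-✓ 011-0✓ 011-1✓ 0110-✓ 0111-✓ 1-001✓ 1-101✓ 1-111✓ 10-01✓ 101-1✓ 1011-✓ 11-00✓ 11-01✓ 11-11✓ 110-0✓ 110-1✓ 1100-✓ 1101-✓ 111-1✓ 1110-✓
Round 2: --111 -011- -1-11 -101- -11-1 -110- 0-1-0 0-11- 01-1- 011-- 1--01 1-1-1 11--1 11-0- 110--
PIs = {--111, -011-, -1-11, -101-, -11-1, -110-, 0-1-0, 0-11-, 01-1-, 011--, 1--01, 1-1-1, 11--1, 11-0-, 110--}
Coverage chart:
  m4: 0-1-0 ←essential
  m6: -011-,0-1-0,0-11-
  m7: --111,-011-,0-11-
  m10: -101-,01-1-
  m11: -1-11,-101-,01-1-
  m12: -110-,0-1-0,011--
  m14: 0-1-0,0-11-,01-1-,011--
  m15: --111,-1-11,-11-1,0-11-,01-1-,011--
  m17: 1--01 ←essential
  m21: 1--01,1-1-1
  m22: -011- ←essential
  m23: --111,-011-,1-1-1
  m24: 11-0-,110--
  m25: 1--01,11--1,11-0-,110--
  m26: -101-,110--
  m27: -1-11,-101-,11--1,110--
  m28: -110-,11-0-
  m29: -11-1,-110-,1--01,1-1-1,11--1,11-0-
  m31: --111,-1-11,-11-1,1-1-1,11--1
Essential: -011-, 0-1-0, 1--01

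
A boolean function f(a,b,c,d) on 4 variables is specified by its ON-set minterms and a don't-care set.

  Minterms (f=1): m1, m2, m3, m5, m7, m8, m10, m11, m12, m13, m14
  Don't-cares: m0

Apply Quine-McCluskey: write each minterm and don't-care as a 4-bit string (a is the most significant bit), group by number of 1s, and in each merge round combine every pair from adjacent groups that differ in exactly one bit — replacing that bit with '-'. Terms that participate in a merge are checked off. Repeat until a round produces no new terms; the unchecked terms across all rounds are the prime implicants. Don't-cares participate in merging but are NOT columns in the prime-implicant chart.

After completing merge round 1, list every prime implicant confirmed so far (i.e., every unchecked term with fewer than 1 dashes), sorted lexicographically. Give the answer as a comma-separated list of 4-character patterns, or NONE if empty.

Round 0: 0000✓ 0001✓ 0010✓ 0011✓ 0101✓ 0111✓ 1000✓ 1010✓ 1011✓ 1100✓ 1101✓ 1110✓
Round 1: -000✓ -010✓ -011✓ -101 0-01✓ 0-11✓ 00-0✓ 00-1✓ 000-✓ 001-✓ 01-1✓ 1-00✓ 1-10✓ 10-0✓ 101-✓ 11-0✓ 110-
Round 2: -0-0 -01- 0--1 00-- 1--0
PIs = {-0-0, -01-, -101, 0--1, 00--, 1--0, 110-}

NONE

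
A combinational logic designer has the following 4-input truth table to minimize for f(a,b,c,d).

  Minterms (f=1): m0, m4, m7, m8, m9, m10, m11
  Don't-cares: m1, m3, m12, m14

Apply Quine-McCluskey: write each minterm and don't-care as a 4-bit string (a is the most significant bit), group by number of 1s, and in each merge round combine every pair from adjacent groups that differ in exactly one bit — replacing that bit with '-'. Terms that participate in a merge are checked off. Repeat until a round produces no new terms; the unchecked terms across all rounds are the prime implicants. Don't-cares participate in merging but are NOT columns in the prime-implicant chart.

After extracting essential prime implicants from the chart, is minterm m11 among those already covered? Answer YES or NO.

Round 0: 0000✓ 0001✓ 0011✓ 0100✓ 0111✓ 1000✓ 1001✓ 1010✓ 1011✓ 1100✓ 1110✓
Round 1: -000✓ -001✓ -011✓ -100✓ 0-00✓ 0-11 00-1✓ 000-✓ 1-00✓ 1-10✓ 10-0✓ 10-1✓ 100-✓ 101-✓ 11-0✓
Round 2: --00 -0-1 -00- 1--0 10--
PIs = {--00, -0-1, -00-, 0-11, 1--0, 10--}
Coverage chart:
  m0: --00,-00-
  m4: --00 ←essential
  m7: 0-11 ←essential
  m8: --00,-00-,1--0,10--
  m9: -0-1,-00-,10--
  m10: 1--0,10--
  m11: -0-1,10--
Essential: --00, 0-11

NO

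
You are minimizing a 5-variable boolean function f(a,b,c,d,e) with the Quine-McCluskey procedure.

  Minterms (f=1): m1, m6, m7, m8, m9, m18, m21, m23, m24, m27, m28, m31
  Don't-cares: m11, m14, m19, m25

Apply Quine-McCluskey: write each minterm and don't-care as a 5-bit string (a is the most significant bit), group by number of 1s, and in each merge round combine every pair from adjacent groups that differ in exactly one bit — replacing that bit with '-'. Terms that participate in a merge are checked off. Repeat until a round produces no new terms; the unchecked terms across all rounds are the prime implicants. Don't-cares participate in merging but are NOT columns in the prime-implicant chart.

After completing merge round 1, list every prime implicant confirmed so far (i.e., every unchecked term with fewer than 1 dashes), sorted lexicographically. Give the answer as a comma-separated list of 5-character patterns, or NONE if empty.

NONE

[col 0] 00001*, 00110*, 00111*, 01000*, 01001*, 01011*, 01110*, 10010*, 10011*, 10101*, 10111*, 11000*, 11001*, 11011*, 11100*, 11111*
[col 1] -0111, -1000*, -1001*, -1011*, 0-001, 0-110, 0011-, 010-1*, 0100-*, 1-011*, 1-111*, 10-11*, 1001-, 101-1, 11-00, 11-11*, 110-1*, 1100-*
[col 2] -10-1, -100-, 1--11
Prime implicants: -0111, -10-1, -100-, 0-001, 0-110, 0011-, 1--11, 1001-, 101-1, 11-00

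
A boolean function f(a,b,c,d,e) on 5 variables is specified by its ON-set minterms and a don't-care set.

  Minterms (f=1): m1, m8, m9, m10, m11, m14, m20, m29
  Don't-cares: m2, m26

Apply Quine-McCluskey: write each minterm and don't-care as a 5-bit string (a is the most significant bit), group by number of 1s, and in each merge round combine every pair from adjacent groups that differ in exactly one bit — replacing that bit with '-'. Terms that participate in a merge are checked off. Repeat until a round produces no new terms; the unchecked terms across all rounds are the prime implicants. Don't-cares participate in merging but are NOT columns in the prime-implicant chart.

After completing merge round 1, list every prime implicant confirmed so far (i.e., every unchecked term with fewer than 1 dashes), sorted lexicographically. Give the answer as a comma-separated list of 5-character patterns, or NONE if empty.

size-2^0 implicants → 00001(✓)  00010(✓)  01000(✓)  01001(✓)  01010(✓)  01011(✓)  01110(✓)  10100  11010(✓)  11101
size-2^1 implicants → -1010  0-001  0-010  01-10  010-0(✓)  010-1(✓)  0100-(✓)  0101-(✓)
size-2^2 implicants → 010--
Unchecked terms (primes): -1010, 0-001, 0-010, 01-10, 010--, 10100, 11101

10100, 11101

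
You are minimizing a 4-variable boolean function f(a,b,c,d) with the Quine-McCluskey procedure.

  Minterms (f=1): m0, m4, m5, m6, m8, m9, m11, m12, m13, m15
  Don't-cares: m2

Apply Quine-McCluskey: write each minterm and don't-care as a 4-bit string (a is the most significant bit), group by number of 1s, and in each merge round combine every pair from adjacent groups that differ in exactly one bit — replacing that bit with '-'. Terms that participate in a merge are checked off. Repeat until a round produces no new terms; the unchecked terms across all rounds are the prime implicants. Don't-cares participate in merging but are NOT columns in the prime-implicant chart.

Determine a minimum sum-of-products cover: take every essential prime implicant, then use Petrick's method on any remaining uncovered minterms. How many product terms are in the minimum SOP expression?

Round 0: 0000✓ 0010✓ 0100✓ 0101✓ 0110✓ 1000✓ 1001✓ 1011✓ 1100✓ 1101✓ 1111✓
Round 1: -000✓ -100✓ -101✓ 0-00✓ 0-10✓ 00-0✓ 01-0✓ 010-✓ 1-00✓ 1-01✓ 1-11✓ 10-1✓ 100-✓ 11-1✓ 110-✓
Round 2: --00 -10- 0--0 1--1 1-0-
PIs = {--00, -10-, 0--0, 1--1, 1-0-}
Coverage chart:
  m0: --00,0--0
  m4: --00,-10-,0--0
  m5: -10- ←essential
  m6: 0--0 ←essential
  m8: --00,1-0-
  m9: 1--1,1-0-
  m11: 1--1 ←essential
  m12: --00,-10-,1-0-
  m13: -10-,1--1,1-0-
  m15: 1--1 ←essential
Essential: -10-, 0--0, 1--1
Petrick residual → --00
Min cover (4 terms): c'd' + bc' + a'd' + ad

4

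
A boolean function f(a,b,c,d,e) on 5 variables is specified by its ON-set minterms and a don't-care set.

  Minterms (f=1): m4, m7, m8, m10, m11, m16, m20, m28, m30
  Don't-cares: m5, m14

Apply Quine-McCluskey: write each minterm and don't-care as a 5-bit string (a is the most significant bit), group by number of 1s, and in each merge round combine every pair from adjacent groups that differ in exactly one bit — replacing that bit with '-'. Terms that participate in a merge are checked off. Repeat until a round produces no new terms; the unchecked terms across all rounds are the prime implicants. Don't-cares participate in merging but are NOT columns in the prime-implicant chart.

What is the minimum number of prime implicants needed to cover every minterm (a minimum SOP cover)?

[col 0] 00100*, 00101*, 00111*, 01000*, 01010*, 01011*, 01110*, 10000*, 10100*, 11100*, 11110*
[col 1] -0100, -1110, 001-1, 0010-, 01-10, 010-0, 0101-, 1-100, 10-00, 111-0
Prime implicants: -0100, -1110, 001-1, 0010-, 01-10, 010-0, 0101-, 1-100, 10-00, 111-0
PI chart (minterm → PIs covering it):
  4 | -0100,0010-
  7 | 001-1  (sole → essential)
  8 | 010-0  (sole → essential)
  10 | 01-10,010-0,0101-
  11 | 0101-  (sole → essential)
  16 | 10-00  (sole → essential)
  20 | -0100,1-100,10-00
  28 | 1-100,111-0
  30 | -1110,111-0
Essential prime implicants: 001-1, 010-0, 0101-, 10-00
Petrick residual → -0100, 111-0
Minimum SOP uses 6 PIs: b'cd'e' + a'b'ce + a'bc'e' + a'bc'd + ab'd'e' + abce'

6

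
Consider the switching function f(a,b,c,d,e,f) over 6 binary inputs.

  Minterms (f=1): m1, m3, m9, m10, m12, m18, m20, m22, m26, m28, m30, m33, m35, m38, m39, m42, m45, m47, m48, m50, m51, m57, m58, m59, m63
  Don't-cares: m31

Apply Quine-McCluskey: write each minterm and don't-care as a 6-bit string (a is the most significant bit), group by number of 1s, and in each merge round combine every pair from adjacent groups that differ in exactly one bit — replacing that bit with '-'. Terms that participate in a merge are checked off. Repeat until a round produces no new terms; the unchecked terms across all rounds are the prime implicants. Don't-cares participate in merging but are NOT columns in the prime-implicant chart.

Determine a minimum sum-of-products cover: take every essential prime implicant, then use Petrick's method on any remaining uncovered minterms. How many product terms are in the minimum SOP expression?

size-2^0 implicants → 000001(✓)  000011(✓)  001001(✓)  001010(✓)  001100(✓)  010010(✓)  010100(✓)  010110(✓)  011010(✓)  011100(✓)  011110(✓)  011111(✓)  100001(✓)  100011(✓)  100110(✓)  100111(✓)  101010(✓)  101101(✓)  101111(✓)  110000(✓)  110010(✓)  110011(✓)  111001(✓)  111010(✓)  111011(✓)  111111(✓)
size-2^1 implicants → -00001(✓)  -00011(✓)  -01010(✓)  -10010(✓)  -11010(✓)  -11111  0-1010(✓)  0-1100  00-001  0000-1(✓)  01-010(✓)  01-100(✓)  01-110(✓)  010-10(✓)  0101-0(✓)  011-10(✓)  0111-0(✓)  01111-  1-0011  1-1010(✓)  1-1111  10-111  100-11  1000-1(✓)  10011-  1011-1  11-010(✓)  11-011(✓)  1100-0  11001-(✓)  111-11  1110-1  11101-(✓)
size-2^2 implicants → --1010  -000-1  -1-010  01--10  01-1-0  11-01-
Unchecked terms (primes): --1010, -000-1, -1-010, -11111, 0-1100, 00-001, 01--10, 01-1-0, 01111-, 1-0011, 1-1111, 10-111, 100-11, 10011-, 1011-1, 11-01-, 1100-0, 111-11, 1110-1
Minterm coverage:
  m1 ⊆ -000-1,00-001
  m3 ⊆ -000-1 [E]
  m9 ⊆ 00-001 [E]
  m10 ⊆ --1010 [E]
  m12 ⊆ 0-1100 [E]
  m18 ⊆ -1-010,01--10
  m20 ⊆ 01-1-0 [E]
  m22 ⊆ 01--10,01-1-0
  m26 ⊆ --1010,-1-010,01--10
  m28 ⊆ 0-1100,01-1-0
  m30 ⊆ 01--10,01-1-0,01111-
  m33 ⊆ -000-1 [E]
  m35 ⊆ -000-1,1-0011,100-11
  m38 ⊆ 10011- [E]
  m39 ⊆ 10-111,100-11,10011-
  m42 ⊆ --1010 [E]
  m45 ⊆ 1011-1 [E]
  m47 ⊆ 1-1111,10-111,1011-1
  m48 ⊆ 1100-0 [E]
  m50 ⊆ -1-010,11-01-,1100-0
  m51 ⊆ 1-0011,11-01-
  m57 ⊆ 1110-1 [E]
  m58 ⊆ --1010,-1-010,11-01-
  m59 ⊆ 11-01-,111-11,1110-1
  m63 ⊆ -11111,1-1111,111-11
E = {--1010, -000-1, 0-1100, 00-001, 01-1-0, 10011-, 1011-1, 1100-0, 1110-1}
Petrick residual → -1-010, -11111, 1-0011
Cover = cd'ef' + b'c'd'f + bd'ef' + bcdef + a'cde'f' + a'b'd'e'f + a'bdf' + ac'd'ef + ab'c'de + ab'cdf + abc'd'f' + abcd'f  |cover|=12

12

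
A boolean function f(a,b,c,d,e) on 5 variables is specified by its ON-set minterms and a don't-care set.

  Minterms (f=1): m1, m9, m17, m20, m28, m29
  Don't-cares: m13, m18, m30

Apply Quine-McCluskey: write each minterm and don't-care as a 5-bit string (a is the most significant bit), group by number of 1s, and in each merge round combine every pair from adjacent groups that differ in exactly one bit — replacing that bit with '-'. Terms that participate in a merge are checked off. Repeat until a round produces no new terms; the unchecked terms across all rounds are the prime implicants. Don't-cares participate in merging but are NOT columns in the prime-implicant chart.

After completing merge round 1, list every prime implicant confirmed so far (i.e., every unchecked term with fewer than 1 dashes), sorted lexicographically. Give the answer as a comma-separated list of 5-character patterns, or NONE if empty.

Round 0: 00001✓ 01001✓ 01101✓ 10001✓ 10010 10100✓ 11100✓ 11101✓ 11110✓
Round 1: -0001 -1101 0-001 01-01 1-100 111-0 1110-
PIs = {-0001, -1101, 0-001, 01-01, 1-100, 10010, 111-0, 1110-}

10010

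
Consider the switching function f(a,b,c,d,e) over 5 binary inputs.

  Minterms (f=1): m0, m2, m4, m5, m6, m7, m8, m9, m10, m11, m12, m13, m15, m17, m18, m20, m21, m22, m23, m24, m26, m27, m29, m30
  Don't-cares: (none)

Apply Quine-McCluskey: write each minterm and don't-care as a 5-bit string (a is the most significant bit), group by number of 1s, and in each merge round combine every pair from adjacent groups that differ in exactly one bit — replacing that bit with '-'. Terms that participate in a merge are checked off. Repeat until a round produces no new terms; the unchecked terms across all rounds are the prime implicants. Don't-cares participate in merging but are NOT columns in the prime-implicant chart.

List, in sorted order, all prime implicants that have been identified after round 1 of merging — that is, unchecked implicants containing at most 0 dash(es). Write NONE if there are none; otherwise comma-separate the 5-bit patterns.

Round 0: 00000✓ 00010✓ 00100✓ 00101✓ 00110✓ 00111✓ 01000✓ 01001✓ 01010✓ 01011✓ 01100✓ 01101✓ 01111✓ 10001✓ 10010✓ 10100✓ 10101✓ 10110✓ 10111✓ 11000✓ 11010✓ 11011✓ 11101✓ 11110✓
Round 1: -0010✓ -0100✓ -0101✓ -0110✓ -0111✓ -1000✓ -1010✓ -1011✓ -1101✓ 0-000✓ 0-010✓ 0-100✓ 0-101✓ 0-111✓ 00-00✓ 00-10✓ 000-0✓ 001-0✓ 001-1✓ 0010-✓ 0011-✓ 01-00✓ 01-01✓ 01-11✓ 010-0✓ 010-1✓ 0100-✓ 0101-✓ 011-1✓ 0110-✓ 1-010✓ 1-101✓ 1-110✓ 10-01 10-10✓ 101-0✓ 101-1✓ 1010-✓ 1011-✓ 11-10✓ 110-0✓ 1101-✓
Round 2: --010 --101 -0-10 -01-0✓ -01-1✓ -010-✓ -011-✓ -10-0 -101- 0--00 0-0-0 0-1-1 0-10- 00--0 001--✓ 01--1 01-0- 010-- 1--10 101--✓
Round 3: -01--
PIs = {--010, --101, -0-10, -01--, -10-0, -101-, 0--00, 0-0-0, 0-1-1, 0-10-, 00--0, 01--1, 01-0-, 010--, 1--10, 10-01}

NONE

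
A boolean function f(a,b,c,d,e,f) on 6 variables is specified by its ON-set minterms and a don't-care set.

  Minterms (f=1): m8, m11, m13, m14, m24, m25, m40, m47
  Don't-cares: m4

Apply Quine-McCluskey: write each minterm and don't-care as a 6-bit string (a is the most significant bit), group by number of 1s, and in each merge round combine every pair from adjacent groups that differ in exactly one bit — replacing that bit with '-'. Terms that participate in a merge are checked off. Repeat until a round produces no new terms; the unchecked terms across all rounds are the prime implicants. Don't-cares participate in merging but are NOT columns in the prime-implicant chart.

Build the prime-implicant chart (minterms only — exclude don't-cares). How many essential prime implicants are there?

6

size-2^0 implicants → 000100  001000(✓)  001011  001101  001110  011000(✓)  011001(✓)  101000(✓)  101111
size-2^1 implicants → -01000  0-1000  01100-
Unchecked terms (primes): -01000, 0-1000, 000100, 001011, 001101, 001110, 01100-, 101111
Minterm coverage:
  m8 ⊆ -01000,0-1000
  m11 ⊆ 001011 [E]
  m13 ⊆ 001101 [E]
  m14 ⊆ 001110 [E]
  m24 ⊆ 0-1000,01100-
  m25 ⊆ 01100- [E]
  m40 ⊆ -01000 [E]
  m47 ⊆ 101111 [E]
E = {-01000, 001011, 001101, 001110, 01100-, 101111}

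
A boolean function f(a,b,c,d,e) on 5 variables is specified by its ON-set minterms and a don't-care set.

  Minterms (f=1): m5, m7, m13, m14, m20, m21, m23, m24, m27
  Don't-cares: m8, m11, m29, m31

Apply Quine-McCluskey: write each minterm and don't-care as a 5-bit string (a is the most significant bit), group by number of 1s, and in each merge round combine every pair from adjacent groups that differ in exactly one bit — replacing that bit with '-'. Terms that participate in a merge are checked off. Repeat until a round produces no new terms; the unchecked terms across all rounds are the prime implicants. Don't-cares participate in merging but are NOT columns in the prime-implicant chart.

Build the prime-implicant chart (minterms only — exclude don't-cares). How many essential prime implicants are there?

size-2^0 implicants → 00101(✓)  00111(✓)  01000(✓)  01011(✓)  01101(✓)  01110  10100(✓)  10101(✓)  10111(✓)  11000(✓)  11011(✓)  11101(✓)  11111(✓)
size-2^1 implicants → -0101(✓)  -0111(✓)  -1000  -1011  -1101(✓)  0-101(✓)  001-1(✓)  1-101(✓)  1-111(✓)  101-1(✓)  1010-  11-11  111-1(✓)
size-2^2 implicants → --101  -01-1  1-1-1
Unchecked terms (primes): --101, -01-1, -1000, -1011, 01110, 1-1-1, 1010-, 11-11
Minterm coverage:
  m5 ⊆ --101,-01-1
  m7 ⊆ -01-1 [E]
  m13 ⊆ --101 [E]
  m14 ⊆ 01110 [E]
  m20 ⊆ 1010- [E]
  m21 ⊆ --101,-01-1,1-1-1,1010-
  m23 ⊆ -01-1,1-1-1
  m24 ⊆ -1000 [E]
  m27 ⊆ -1011,11-11
E = {--101, -01-1, -1000, 01110, 1010-}

5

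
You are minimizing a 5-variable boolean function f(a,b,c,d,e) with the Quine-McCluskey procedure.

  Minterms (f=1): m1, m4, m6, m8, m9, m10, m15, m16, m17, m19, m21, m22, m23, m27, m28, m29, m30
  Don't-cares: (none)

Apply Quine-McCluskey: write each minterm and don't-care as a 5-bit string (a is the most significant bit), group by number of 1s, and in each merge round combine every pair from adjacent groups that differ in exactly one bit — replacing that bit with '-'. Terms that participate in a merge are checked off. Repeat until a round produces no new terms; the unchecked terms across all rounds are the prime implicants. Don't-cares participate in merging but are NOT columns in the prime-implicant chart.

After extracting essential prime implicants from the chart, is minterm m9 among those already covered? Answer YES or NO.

NO

size-2^0 implicants → 00001(✓)  00100(✓)  00110(✓)  01000(✓)  01001(✓)  01010(✓)  01111  10000(✓)  10001(✓)  10011(✓)  10101(✓)  10110(✓)  10111(✓)  11011(✓)  11100(✓)  11101(✓)  11110(✓)
size-2^1 implicants → -0001  -0110  0-001  001-0  010-0  0100-  1-011  1-101  1-110  10-01(✓)  10-11(✓)  100-1(✓)  1000-  101-1(✓)  1011-  111-0  1110-
size-2^2 implicants → 10--1
Unchecked terms (primes): -0001, -0110, 0-001, 001-0, 010-0, 0100-, 01111, 1-011, 1-101, 1-110, 10--1, 1000-, 1011-, 111-0, 1110-
Minterm coverage:
  m1 ⊆ -0001,0-001
  m4 ⊆ 001-0 [E]
  m6 ⊆ -0110,001-0
  m8 ⊆ 010-0,0100-
  m9 ⊆ 0-001,0100-
  m10 ⊆ 010-0 [E]
  m15 ⊆ 01111 [E]
  m16 ⊆ 1000- [E]
  m17 ⊆ -0001,10--1,1000-
  m19 ⊆ 1-011,10--1
  m21 ⊆ 1-101,10--1
  m22 ⊆ -0110,1-110,1011-
  m23 ⊆ 10--1,1011-
  m27 ⊆ 1-011 [E]
  m28 ⊆ 111-0,1110-
  m29 ⊆ 1-101,1110-
  m30 ⊆ 1-110,111-0
E = {001-0, 010-0, 01111, 1-011, 1000-}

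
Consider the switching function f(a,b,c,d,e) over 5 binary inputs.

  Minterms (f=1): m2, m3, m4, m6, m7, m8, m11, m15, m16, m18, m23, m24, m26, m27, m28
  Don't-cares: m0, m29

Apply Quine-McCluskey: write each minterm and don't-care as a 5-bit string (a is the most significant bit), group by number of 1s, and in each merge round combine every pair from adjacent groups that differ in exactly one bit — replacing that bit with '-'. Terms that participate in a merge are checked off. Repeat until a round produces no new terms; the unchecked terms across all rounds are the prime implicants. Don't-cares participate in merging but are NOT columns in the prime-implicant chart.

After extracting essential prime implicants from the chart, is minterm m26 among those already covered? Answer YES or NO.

NO

[col 0] 00000*, 00010*, 00011*, 00100*, 00110*, 00111*, 01000*, 01011*, 01111*, 10000*, 10010*, 10111*, 11000*, 11010*, 11011*, 11100*, 11101*
[col 1] -0000*, -0010*, -0111, -1000*, -1011, 0-000*, 0-011*, 0-111*, 00-00*, 00-10*, 00-11*, 000-0*, 0001-*, 001-0*, 0011-*, 01-11*, 1-000*, 1-010*, 100-0*, 11-00, 110-0*, 1101-, 1110-
[col 2] --000, -00-0, 0--11, 00--0, 00-1-, 1-0-0
Prime implicants: --000, -00-0, -0111, -1011, 0--11, 00--0, 00-1-, 1-0-0, 11-00, 1101-, 1110-
PI chart (minterm → PIs covering it):
  2 | -00-0,00--0,00-1-
  3 | 0--11,00-1-
  4 | 00--0  (sole → essential)
  6 | 00--0,00-1-
  7 | -0111,0--11,00-1-
  8 | --000  (sole → essential)
  11 | -1011,0--11
  15 | 0--11  (sole → essential)
  16 | --000,-00-0,1-0-0
  18 | -00-0,1-0-0
  23 | -0111  (sole → essential)
  24 | --000,1-0-0,11-00
  26 | 1-0-0,1101-
  27 | -1011,1101-
  28 | 11-00,1110-
Essential prime implicants: --000, -0111, 0--11, 00--0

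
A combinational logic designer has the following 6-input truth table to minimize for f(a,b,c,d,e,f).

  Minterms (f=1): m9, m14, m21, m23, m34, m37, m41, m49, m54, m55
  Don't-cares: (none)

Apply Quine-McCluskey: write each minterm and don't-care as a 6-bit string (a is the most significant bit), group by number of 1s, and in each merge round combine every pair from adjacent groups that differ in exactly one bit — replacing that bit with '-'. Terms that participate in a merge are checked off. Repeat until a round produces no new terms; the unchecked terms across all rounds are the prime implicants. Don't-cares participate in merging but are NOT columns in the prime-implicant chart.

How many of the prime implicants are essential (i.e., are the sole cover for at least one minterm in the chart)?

Round 0: 001001✓ 001110 010101✓ 010111✓ 100010 100101 101001✓ 110001 110110✓ 110111✓
Round 1: -01001 -10111 0101-1 11011-
PIs = {-01001, -10111, 001110, 0101-1, 100010, 100101, 110001, 11011-}
Coverage chart:
  m9: -01001 ←essential
  m14: 001110 ←essential
  m21: 0101-1 ←essential
  m23: -10111,0101-1
  m34: 100010 ←essential
  m37: 100101 ←essential
  m41: -01001 ←essential
  m49: 110001 ←essential
  m54: 11011- ←essential
  m55: -10111,11011-
Essential: -01001, 001110, 0101-1, 100010, 100101, 110001, 11011-

7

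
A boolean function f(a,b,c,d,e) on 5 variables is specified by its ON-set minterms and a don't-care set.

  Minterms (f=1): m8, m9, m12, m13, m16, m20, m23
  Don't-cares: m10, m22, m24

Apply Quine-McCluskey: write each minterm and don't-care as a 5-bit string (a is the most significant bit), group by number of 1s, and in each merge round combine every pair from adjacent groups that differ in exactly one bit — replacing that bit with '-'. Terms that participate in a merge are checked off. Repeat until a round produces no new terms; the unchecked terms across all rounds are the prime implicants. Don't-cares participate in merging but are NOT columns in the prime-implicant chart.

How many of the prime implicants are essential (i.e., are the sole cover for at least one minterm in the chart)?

Round 0: 01000✓ 01001✓ 01010✓ 01100✓ 01101✓ 10000✓ 10100✓ 10110✓ 10111✓ 11000✓
Round 1: -1000 01-00✓ 01-01✓ 010-0 0100-✓ 0110-✓ 1-000 10-00 101-0 1011-
Round 2: 01-0-
PIs = {-1000, 01-0-, 010-0, 1-000, 10-00, 101-0, 1011-}
Coverage chart:
  m8: -1000,01-0-,010-0
  m9: 01-0- ←essential
  m12: 01-0- ←essential
  m13: 01-0- ←essential
  m16: 1-000,10-00
  m20: 10-00,101-0
  m23: 1011- ←essential
Essential: 01-0-, 1011-

2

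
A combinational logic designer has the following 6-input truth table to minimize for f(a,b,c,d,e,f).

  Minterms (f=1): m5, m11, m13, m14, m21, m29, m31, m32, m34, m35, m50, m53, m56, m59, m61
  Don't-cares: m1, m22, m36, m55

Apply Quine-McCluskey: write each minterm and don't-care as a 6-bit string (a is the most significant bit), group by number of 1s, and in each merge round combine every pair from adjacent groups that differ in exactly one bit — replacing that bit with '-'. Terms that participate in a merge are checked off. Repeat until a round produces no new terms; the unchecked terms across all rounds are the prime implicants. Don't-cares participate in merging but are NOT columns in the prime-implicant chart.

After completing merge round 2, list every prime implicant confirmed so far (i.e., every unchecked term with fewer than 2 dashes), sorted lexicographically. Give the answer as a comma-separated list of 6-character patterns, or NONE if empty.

Round 0: 000001✓ 000101✓ 001011 001101✓ 001110 010101✓ 010110 011101✓ 011111✓ 100000✓ 100010✓ 100011✓ 100100✓ 110010✓ 110101✓ 110111✓ 111000 111011 111101✓
Round 1: -10101✓ -11101✓ 0-0101✓ 0-1101✓ 00-101✓ 000-01 01-101✓ 0111-1 1-0010 100-00 1000-0 10001- 11-101✓ 1101-1
Round 2: -1-101 0--101
PIs = {-1-101, 0--101, 000-01, 001011, 001110, 010110, 0111-1, 1-0010, 100-00, 1000-0, 10001-, 1101-1, 111000, 111011}

000-01, 001011, 001110, 010110, 0111-1, 1-0010, 100-00, 1000-0, 10001-, 1101-1, 111000, 111011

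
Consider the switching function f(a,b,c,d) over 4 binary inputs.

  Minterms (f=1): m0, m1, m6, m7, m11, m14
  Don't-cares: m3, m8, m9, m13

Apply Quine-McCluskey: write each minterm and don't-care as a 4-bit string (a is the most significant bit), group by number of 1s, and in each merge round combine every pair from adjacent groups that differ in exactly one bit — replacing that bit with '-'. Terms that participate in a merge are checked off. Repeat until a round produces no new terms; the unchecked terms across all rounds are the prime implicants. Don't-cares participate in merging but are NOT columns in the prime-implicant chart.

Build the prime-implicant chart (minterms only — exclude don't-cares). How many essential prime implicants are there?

3

Round 0: 0000✓ 0001✓ 0011✓ 0110✓ 0111✓ 1000✓ 1001✓ 1011✓ 1101✓ 1110✓
Round 1: -000✓ -001✓ -011✓ -110 0-11 00-1✓ 000-✓ 011- 1-01 10-1✓ 100-✓
Round 2: -0-1 -00-
PIs = {-0-1, -00-, -110, 0-11, 011-, 1-01}
Coverage chart:
  m0: -00- ←essential
  m1: -0-1,-00-
  m6: -110,011-
  m7: 0-11,011-
  m11: -0-1 ←essential
  m14: -110 ←essential
Essential: -0-1, -00-, -110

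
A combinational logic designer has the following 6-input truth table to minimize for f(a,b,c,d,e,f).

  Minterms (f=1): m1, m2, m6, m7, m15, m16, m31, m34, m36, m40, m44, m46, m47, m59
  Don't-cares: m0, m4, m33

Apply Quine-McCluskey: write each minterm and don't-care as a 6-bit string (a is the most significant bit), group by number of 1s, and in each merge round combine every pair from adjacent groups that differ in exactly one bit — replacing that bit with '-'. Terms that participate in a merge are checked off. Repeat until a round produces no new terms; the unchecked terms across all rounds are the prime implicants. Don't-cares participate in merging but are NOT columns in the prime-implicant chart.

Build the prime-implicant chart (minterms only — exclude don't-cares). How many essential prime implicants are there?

Round 0: 000000✓ 000001✓ 000010✓ 000100✓ 000110✓ 000111✓ 001111✓ 010000✓ 011111✓ 100001✓ 100010✓ 100100✓ 101000✓ 101100✓ 101110✓ 101111✓ 111011
Round 1: -00001 -00010 -00100 -01111 0-0000 0-1111 00-111 000-00✓ 000-10✓ 0000-0✓ 00000- 0001-0✓ 00011- 10-100 101-00 1011-0 10111-
Round 2: 000--0
PIs = {-00001, -00010, -00100, -01111, 0-0000, 0-1111, 00-111, 000--0, 00000-, 00011-, 10-100, 101-00, 1011-0, 10111-, 111011}
Coverage chart:
  m1: -00001,00000-
  m2: -00010,000--0
  m6: 000--0,00011-
  m7: 00-111,00011-
  m15: -01111,0-1111,00-111
  m16: 0-0000 ←essential
  m31: 0-1111 ←essential
  m34: -00010 ←essential
  m36: -00100,10-100
  m40: 101-00 ←essential
  m44: 10-100,101-00,1011-0
  m46: 1011-0,10111-
  m47: -01111,10111-
  m59: 111011 ←essential
Essential: -00010, 0-0000, 0-1111, 101-00, 111011

5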